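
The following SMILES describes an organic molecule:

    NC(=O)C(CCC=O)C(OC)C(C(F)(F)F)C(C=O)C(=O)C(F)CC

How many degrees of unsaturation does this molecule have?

4

Degree of unsaturation = (number of rings) + (number of π bonds).
Ring closures in the SMILES: 0.
π bonds: 4 double bonds (each 1 DoU) → 4 DoU from unsaturation.
Total DoU = 0 + 4 = 4.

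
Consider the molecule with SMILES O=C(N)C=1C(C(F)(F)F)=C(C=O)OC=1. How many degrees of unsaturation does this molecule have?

5

Molecular formula: C7H4F3NO3.
DoU = (2C + 2 + N − H − X) / 2, where X is the halogen count and O/S are ignored.
    = (2·7 + 2 + 1 − 4 − 3) / 2 = 10 / 2 = 5.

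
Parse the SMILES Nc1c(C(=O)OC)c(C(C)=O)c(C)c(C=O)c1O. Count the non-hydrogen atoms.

18

Every atom symbol written in the SMILES (organic subset) is one heavy atom; implicit H are not written.
Heavy atoms by element → C:12, N:1, O:5.
Total: 18.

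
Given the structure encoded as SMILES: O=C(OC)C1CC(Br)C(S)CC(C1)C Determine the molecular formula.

Walk through each heavy atom and fill implicit hydrogens from standard valence (C 4, N 3, O 2, S 2, halogen 1):
  atom 1: O, bond orders sum to 2 (valence 2) → 0 H
  atom 2: C, bond orders sum to 4 (valence 4) → 0 H
  atom 3: O, bond orders sum to 2 (valence 2) → 0 H
  atom 4: C, bond orders sum to 1 (valence 4) → 3 H
  atom 5: C, bond orders sum to 3 (valence 4) → 1 H
  atom 6: C, bond orders sum to 2 (valence 4) → 2 H
  atom 7: C, bond orders sum to 3 (valence 4) → 1 H
  atom 8: Br (halogen, monovalent) → 0 H
  atom 9: C, bond orders sum to 3 (valence 4) → 1 H
  atom 10: S, bond orders sum to 1 (valence 2) → 1 H
  atom 11: C, bond orders sum to 2 (valence 4) → 2 H
  atom 12: C, bond orders sum to 3 (valence 4) → 1 H
  atom 13: C, bond orders sum to 2 (valence 4) → 2 H
  atom 14: C, bond orders sum to 1 (valence 4) → 3 H
Totals → C:10, H:17, Br:1, O:2, S:1.
In Hill order: C10H17BrO2S.

C10H17BrO2S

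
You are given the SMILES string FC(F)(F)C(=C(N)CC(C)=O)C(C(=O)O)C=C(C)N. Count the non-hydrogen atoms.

Every atom symbol written in the SMILES (organic subset) is one heavy atom; implicit H are not written.
Heavy atoms by element → C:11, F:3, N:2, O:3.
Total: 19.

19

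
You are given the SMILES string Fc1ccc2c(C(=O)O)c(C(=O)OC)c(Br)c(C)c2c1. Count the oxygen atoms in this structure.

4

Scan the SMILES for O atoms (remember two-letter symbols like Cl and Br are single atoms).
Oxygen count: 4.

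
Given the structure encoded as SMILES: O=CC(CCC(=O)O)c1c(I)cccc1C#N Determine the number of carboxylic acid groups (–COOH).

The carboxylic acid motif appears at heavy-atom position 6 in the SMILES.
Other groups present: 1 aldehyde, 1 nitrile.
Carboxylic acid count: 1.

1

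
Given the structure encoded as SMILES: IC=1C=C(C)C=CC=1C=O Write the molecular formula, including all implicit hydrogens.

Walk through each heavy atom and fill implicit hydrogens from standard valence (C 4, N 3, O 2, S 2, halogen 1):
  atom 1: I (halogen, monovalent) → 0 H
  atom 2: C, bond orders sum to 4 (valence 4) → 0 H
  atom 3: C, bond orders sum to 3 (valence 4) → 1 H
  atom 4: C, bond orders sum to 4 (valence 4) → 0 H
  atom 5: C, bond orders sum to 1 (valence 4) → 3 H
  atom 6: C, bond orders sum to 3 (valence 4) → 1 H
  atom 7: C, bond orders sum to 3 (valence 4) → 1 H
  atom 8: C, bond orders sum to 4 (valence 4) → 0 H
  atom 9: C, bond orders sum to 3 (valence 4) → 1 H
  atom 10: O, bond orders sum to 2 (valence 2) → 0 H
Totals → C:8, H:7, I:1, O:1.

C8H7IO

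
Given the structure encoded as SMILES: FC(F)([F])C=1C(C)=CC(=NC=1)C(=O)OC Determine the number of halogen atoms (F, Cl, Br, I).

3

Halogen atoms appear at heavy-atom positions 1, 3, 4 (3×F).
Other groups present: 1 ester.
Halogen count: 3.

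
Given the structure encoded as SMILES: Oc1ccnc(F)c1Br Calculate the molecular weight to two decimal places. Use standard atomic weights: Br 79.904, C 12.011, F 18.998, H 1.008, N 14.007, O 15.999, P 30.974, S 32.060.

First, the molecular formula is C5H3BrFNO (counting implicit H from valence).
  Br: 1 × 79.904 = 79.904
  C: 5 × 12.011 = 60.055
  F: 1 × 18.998 = 18.998
  H: 3 × 1.008 = 3.024
  N: 1 × 14.007 = 14.007
  O: 1 × 15.999 = 15.999
Sum: 1×79.904 + 5×12.011 + 1×18.998 + 3×1.008 + 1×14.007 + 1×15.999 = 191.987 → 191.99 g/mol.

191.99 g/mol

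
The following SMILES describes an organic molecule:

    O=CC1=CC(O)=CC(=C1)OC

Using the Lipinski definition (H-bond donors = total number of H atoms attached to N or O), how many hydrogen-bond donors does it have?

1

Donors: find every N or O and count the H atoms it carries.
  atom 1 (O): bond orders sum to 2 → 0 H
  atom 6 (O): bond orders sum to 1 → 1 H
  atom 10 (O): bond orders sum to 2 → 0 H
Lipinski HBD = 1.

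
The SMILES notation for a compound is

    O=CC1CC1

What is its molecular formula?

C4H6O

Walk through each heavy atom and fill implicit hydrogens from standard valence (C 4, N 3, O 2, S 2, halogen 1):
  atom 1: O, bond orders sum to 2 (valence 2) → 0 H
  atom 2: C, bond orders sum to 3 (valence 4) → 1 H
  atom 3: C, bond orders sum to 3 (valence 4) → 1 H
  atom 4: C, bond orders sum to 2 (valence 4) → 2 H
  atom 5: C, bond orders sum to 2 (valence 4) → 2 H
Totals → C:4, H:6, O:1.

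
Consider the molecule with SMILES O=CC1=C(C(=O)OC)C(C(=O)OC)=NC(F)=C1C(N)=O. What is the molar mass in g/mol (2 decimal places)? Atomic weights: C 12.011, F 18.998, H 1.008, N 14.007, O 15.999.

284.20 g/mol

First, the molecular formula is C11H9FN2O6 (counting implicit H from valence).
  C: 11 × 12.011 = 132.121
  F: 1 × 18.998 = 18.998
  H: 9 × 1.008 = 9.072
  N: 2 × 14.007 = 28.014
  O: 6 × 15.999 = 95.994
Sum: 11×12.011 + 1×18.998 + 9×1.008 + 2×14.007 + 6×15.999 = 284.199 → 284.20 g/mol.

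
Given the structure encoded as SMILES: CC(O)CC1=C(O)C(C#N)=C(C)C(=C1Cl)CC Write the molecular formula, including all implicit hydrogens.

Walk through each heavy atom and fill implicit hydrogens from standard valence (C 4, N 3, O 2, S 2, halogen 1):
  atom 1: C, bond orders sum to 1 (valence 4) → 3 H
  atom 2: C, bond orders sum to 3 (valence 4) → 1 H
  atom 3: O, bond orders sum to 1 (valence 2) → 1 H
  atom 4: C, bond orders sum to 2 (valence 4) → 2 H
  atom 5: C, bond orders sum to 4 (valence 4) → 0 H
  atom 6: C, bond orders sum to 4 (valence 4) → 0 H
  atom 7: O, bond orders sum to 1 (valence 2) → 1 H
  atom 8: C, bond orders sum to 4 (valence 4) → 0 H
  atom 9: C, bond orders sum to 4 (valence 4) → 0 H
  atom 10: N, bond orders sum to 3 (valence 3) → 0 H
  atom 11: C, bond orders sum to 4 (valence 4) → 0 H
  atom 12: C, bond orders sum to 1 (valence 4) → 3 H
  atom 13: C, bond orders sum to 4 (valence 4) → 0 H
  atom 14: C, bond orders sum to 4 (valence 4) → 0 H
  atom 15: Cl (halogen, monovalent) → 0 H
  atom 16: C, bond orders sum to 2 (valence 4) → 2 H
  atom 17: C, bond orders sum to 1 (valence 4) → 3 H
Totals → C:13, H:16, Cl:1, N:1, O:2.
In Hill order: C13H16ClNO2.

C13H16ClNO2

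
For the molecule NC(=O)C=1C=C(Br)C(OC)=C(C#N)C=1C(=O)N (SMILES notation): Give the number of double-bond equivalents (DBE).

Molecular formula: C10H8BrN3O3.
DoU = (2C + 2 + N − H − X) / 2, where X is the halogen count and O/S are ignored.
    = (2·10 + 2 + 3 − 8 − 1) / 2 = 16 / 2 = 8.

8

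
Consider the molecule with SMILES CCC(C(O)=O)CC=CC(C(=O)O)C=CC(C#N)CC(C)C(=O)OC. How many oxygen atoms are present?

6

Scan the SMILES for O atoms (remember two-letter symbols like Cl and Br are single atoms).
Oxygen count: 6.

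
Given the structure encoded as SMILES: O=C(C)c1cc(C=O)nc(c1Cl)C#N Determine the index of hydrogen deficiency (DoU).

8

Molecular formula: C9H5ClN2O2.
DoU = (2C + 2 + N − H − X) / 2, where X is the halogen count and O/S are ignored.
    = (2·9 + 2 + 2 − 5 − 1) / 2 = 16 / 2 = 8.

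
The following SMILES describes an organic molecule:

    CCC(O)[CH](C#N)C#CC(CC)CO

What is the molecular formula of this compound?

Walk through each heavy atom and fill implicit hydrogens from standard valence (C 4, N 3, O 2, S 2, halogen 1):
  atom 1: C, bond orders sum to 1 (valence 4) → 3 H
  atom 2: C, bond orders sum to 2 (valence 4) → 2 H
  atom 3: C, bond orders sum to 3 (valence 4) → 1 H
  atom 4: O, bond orders sum to 1 (valence 2) → 1 H
  atom 5: C with explicit H count 1
  atom 6: C, bond orders sum to 4 (valence 4) → 0 H
  atom 7: N, bond orders sum to 3 (valence 3) → 0 H
  atom 8: C, bond orders sum to 4 (valence 4) → 0 H
  atom 9: C, bond orders sum to 4 (valence 4) → 0 H
  atom 10: C, bond orders sum to 3 (valence 4) → 1 H
  atom 11: C, bond orders sum to 2 (valence 4) → 2 H
  atom 12: C, bond orders sum to 1 (valence 4) → 3 H
  atom 13: C, bond orders sum to 2 (valence 4) → 2 H
  atom 14: O, bond orders sum to 1 (valence 2) → 1 H
Totals → C:11, H:17, N:1, O:2.

C11H17NO2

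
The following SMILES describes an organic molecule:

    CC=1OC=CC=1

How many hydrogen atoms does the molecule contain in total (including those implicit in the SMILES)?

Walk through each heavy atom and fill implicit hydrogens from standard valence (C 4, N 3, O 2, S 2, halogen 1):
  atom 1: C, bond orders sum to 1 (valence 4) → 3 H
  atom 2: C, bond orders sum to 4 (valence 4) → 0 H
  atom 3: O, bond orders sum to 2 (valence 2) → 0 H
  atom 4: C, bond orders sum to 3 (valence 4) → 1 H
  atom 5: C, bond orders sum to 3 (valence 4) → 1 H
  atom 6: C, bond orders sum to 3 (valence 4) → 1 H
Total hydrogens: 6.

6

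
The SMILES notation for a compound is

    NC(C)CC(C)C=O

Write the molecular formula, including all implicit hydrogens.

Walk through each heavy atom and fill implicit hydrogens from standard valence (C 4, N 3, O 2, S 2, halogen 1):
  atom 1: N, bond orders sum to 1 (valence 3) → 2 H
  atom 2: C, bond orders sum to 3 (valence 4) → 1 H
  atom 3: C, bond orders sum to 1 (valence 4) → 3 H
  atom 4: C, bond orders sum to 2 (valence 4) → 2 H
  atom 5: C, bond orders sum to 3 (valence 4) → 1 H
  atom 6: C, bond orders sum to 1 (valence 4) → 3 H
  atom 7: C, bond orders sum to 3 (valence 4) → 1 H
  atom 8: O, bond orders sum to 2 (valence 2) → 0 H
Totals → C:6, H:13, N:1, O:1.

C6H13NO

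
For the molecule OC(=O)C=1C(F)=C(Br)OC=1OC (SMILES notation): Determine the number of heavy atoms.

12

Every atom symbol written in the SMILES (organic subset) is one heavy atom; implicit H are not written.
Heavy atoms by element → Br:1, C:6, F:1, O:4.
Total: 12.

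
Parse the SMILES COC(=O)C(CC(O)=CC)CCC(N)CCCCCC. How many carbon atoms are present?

Count every carbon token in the SMILES (each C, including those in ring-closure positions and inside branches).
Carbon count: 16.

16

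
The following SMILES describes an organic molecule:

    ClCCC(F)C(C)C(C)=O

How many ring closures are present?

In SMILES, each pair of matching ring-closure digits denotes one ring-closing bond; the number of such bonds equals the number of independent rings.
Ring-closure bonds here: 0.

0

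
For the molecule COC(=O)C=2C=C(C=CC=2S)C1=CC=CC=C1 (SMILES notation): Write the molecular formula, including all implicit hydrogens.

Walk through each heavy atom and fill implicit hydrogens from standard valence (C 4, N 3, O 2, S 2, halogen 1):
  atom 1: C, bond orders sum to 1 (valence 4) → 3 H
  atom 2: O, bond orders sum to 2 (valence 2) → 0 H
  atom 3: C, bond orders sum to 4 (valence 4) → 0 H
  atom 4: O, bond orders sum to 2 (valence 2) → 0 H
  atom 5: C, bond orders sum to 4 (valence 4) → 0 H
  atom 6: C, bond orders sum to 3 (valence 4) → 1 H
  atom 7: C, bond orders sum to 4 (valence 4) → 0 H
  atom 8: C, bond orders sum to 3 (valence 4) → 1 H
  atom 9: C, bond orders sum to 3 (valence 4) → 1 H
  atom 10: C, bond orders sum to 4 (valence 4) → 0 H
  atom 11: S, bond orders sum to 1 (valence 2) → 1 H
  atom 12: C, bond orders sum to 4 (valence 4) → 0 H
  atom 13: C, bond orders sum to 3 (valence 4) → 1 H
  atom 14: C, bond orders sum to 3 (valence 4) → 1 H
  atom 15: C, bond orders sum to 3 (valence 4) → 1 H
  atom 16: C, bond orders sum to 3 (valence 4) → 1 H
  atom 17: C, bond orders sum to 3 (valence 4) → 1 H
Totals → C:14, H:12, O:2, S:1.

C14H12O2S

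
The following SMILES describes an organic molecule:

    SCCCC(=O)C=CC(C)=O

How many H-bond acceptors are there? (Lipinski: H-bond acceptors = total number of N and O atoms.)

N atoms: 0; O atoms: 2.
Lipinski HBA = 0 + 2 = 2.

2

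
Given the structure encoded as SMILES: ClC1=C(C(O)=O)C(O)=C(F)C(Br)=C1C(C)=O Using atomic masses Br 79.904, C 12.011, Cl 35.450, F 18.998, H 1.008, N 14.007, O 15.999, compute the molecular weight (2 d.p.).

First, the molecular formula is C9H5BrClFO4 (counting implicit H from valence).
  Br: 1 × 79.904 = 79.904
  C: 9 × 12.011 = 108.099
  Cl: 1 × 35.450 = 35.450
  F: 1 × 18.998 = 18.998
  H: 5 × 1.008 = 5.040
  O: 4 × 15.999 = 63.996
Sum: 1×79.904 + 9×12.011 + 1×35.450 + 1×18.998 + 5×1.008 + 4×15.999 = 311.487 → 311.49 g/mol.

311.49 g/mol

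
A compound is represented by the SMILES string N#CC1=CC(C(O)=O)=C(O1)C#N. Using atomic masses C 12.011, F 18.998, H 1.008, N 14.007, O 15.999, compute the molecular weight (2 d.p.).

162.10 g/mol

First, the molecular formula is C7H2N2O3 (counting implicit H from valence).
  C: 7 × 12.011 = 84.077
  H: 2 × 1.008 = 2.016
  N: 2 × 14.007 = 28.014
  O: 3 × 15.999 = 47.997
Sum: 7×12.011 + 2×1.008 + 2×14.007 + 3×15.999 = 162.104 → 162.10 g/mol.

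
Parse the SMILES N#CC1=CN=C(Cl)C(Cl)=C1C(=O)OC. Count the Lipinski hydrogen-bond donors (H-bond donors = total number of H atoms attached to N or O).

0

Donors: find every N or O and count the H atoms it carries.
  atom 1 (N): bond orders sum to 3 → 0 H
  atom 5 (N): bond orders sum to 3 → 0 H
  atom 12 (O): bond orders sum to 2 → 0 H
  atom 13 (O): bond orders sum to 2 → 0 H
Lipinski HBD = 0.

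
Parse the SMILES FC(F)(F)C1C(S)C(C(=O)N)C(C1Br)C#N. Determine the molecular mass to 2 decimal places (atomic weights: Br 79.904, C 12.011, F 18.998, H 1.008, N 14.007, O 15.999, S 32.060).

First, the molecular formula is C8H8BrF3N2OS (counting implicit H from valence).
  Br: 1 × 79.904 = 79.904
  C: 8 × 12.011 = 96.088
  F: 3 × 18.998 = 56.994
  H: 8 × 1.008 = 8.064
  N: 2 × 14.007 = 28.014
  O: 1 × 15.999 = 15.999
  S: 1 × 32.060 = 32.060
Sum: 1×79.904 + 8×12.011 + 3×18.998 + 8×1.008 + 2×14.007 + 1×15.999 + 1×32.060 = 317.123 → 317.12 g/mol.

317.12 g/mol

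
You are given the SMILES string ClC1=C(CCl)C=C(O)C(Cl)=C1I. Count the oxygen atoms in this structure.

1

Scan the SMILES for O atoms (remember two-letter symbols like Cl and Br are single atoms).
Oxygen count: 1.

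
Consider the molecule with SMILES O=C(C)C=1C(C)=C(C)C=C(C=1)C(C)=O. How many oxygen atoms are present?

Scan the SMILES for O atoms (remember two-letter symbols like Cl and Br are single atoms).
Oxygen count: 2.

2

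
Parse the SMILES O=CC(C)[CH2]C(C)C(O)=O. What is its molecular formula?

C7H12O3

Walk through each heavy atom and fill implicit hydrogens from standard valence (C 4, N 3, O 2, S 2, halogen 1):
  atom 1: O, bond orders sum to 2 (valence 2) → 0 H
  atom 2: C, bond orders sum to 3 (valence 4) → 1 H
  atom 3: C, bond orders sum to 3 (valence 4) → 1 H
  atom 4: C, bond orders sum to 1 (valence 4) → 3 H
  atom 5: C with explicit H count 2
  atom 6: C, bond orders sum to 3 (valence 4) → 1 H
  atom 7: C, bond orders sum to 1 (valence 4) → 3 H
  atom 8: C, bond orders sum to 4 (valence 4) → 0 H
  atom 9: O, bond orders sum to 1 (valence 2) → 1 H
  atom 10: O, bond orders sum to 2 (valence 2) → 0 H
Totals → C:7, H:12, O:3.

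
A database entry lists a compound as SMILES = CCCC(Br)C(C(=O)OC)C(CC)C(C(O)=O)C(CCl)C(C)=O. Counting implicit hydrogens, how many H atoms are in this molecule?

Walk through each heavy atom and fill implicit hydrogens from standard valence (C 4, N 3, O 2, S 2, halogen 1):
  atom 1: C, bond orders sum to 1 (valence 4) → 3 H
  atom 2: C, bond orders sum to 2 (valence 4) → 2 H
  atom 3: C, bond orders sum to 2 (valence 4) → 2 H
  atom 4: C, bond orders sum to 3 (valence 4) → 1 H
  atom 5: Br (halogen, monovalent) → 0 H
  atom 6: C, bond orders sum to 3 (valence 4) → 1 H
  atom 7: C, bond orders sum to 4 (valence 4) → 0 H
  atom 8: O, bond orders sum to 2 (valence 2) → 0 H
  atom 9: O, bond orders sum to 2 (valence 2) → 0 H
  atom 10: C, bond orders sum to 1 (valence 4) → 3 H
  atom 11: C, bond orders sum to 3 (valence 4) → 1 H
  atom 12: C, bond orders sum to 2 (valence 4) → 2 H
  atom 13: C, bond orders sum to 1 (valence 4) → 3 H
  atom 14: C, bond orders sum to 3 (valence 4) → 1 H
  atom 15: C, bond orders sum to 4 (valence 4) → 0 H
  atom 16: O, bond orders sum to 1 (valence 2) → 1 H
  atom 17: O, bond orders sum to 2 (valence 2) → 0 H
  atom 18: C, bond orders sum to 3 (valence 4) → 1 H
  atom 19: C, bond orders sum to 2 (valence 4) → 2 H
  atom 20: Cl (halogen, monovalent) → 0 H
  atom 21: C, bond orders sum to 4 (valence 4) → 0 H
  atom 22: C, bond orders sum to 1 (valence 4) → 3 H
  atom 23: O, bond orders sum to 2 (valence 2) → 0 H
Total hydrogens: 26.

26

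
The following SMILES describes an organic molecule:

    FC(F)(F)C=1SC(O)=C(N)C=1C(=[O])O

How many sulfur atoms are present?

Scan the SMILES for S atoms (remember two-letter symbols like Cl and Br are single atoms).
Sulfur count: 1.

1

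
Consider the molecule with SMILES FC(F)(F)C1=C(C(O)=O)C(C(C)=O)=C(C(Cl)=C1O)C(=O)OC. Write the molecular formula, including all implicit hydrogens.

Walk through each heavy atom and fill implicit hydrogens from standard valence (C 4, N 3, O 2, S 2, halogen 1):
  atom 1: F (halogen, monovalent) → 0 H
  atom 2: C, bond orders sum to 4 (valence 4) → 0 H
  atom 3: F (halogen, monovalent) → 0 H
  atom 4: F (halogen, monovalent) → 0 H
  atom 5: C, bond orders sum to 4 (valence 4) → 0 H
  atom 6: C, bond orders sum to 4 (valence 4) → 0 H
  atom 7: C, bond orders sum to 4 (valence 4) → 0 H
  atom 8: O, bond orders sum to 1 (valence 2) → 1 H
  atom 9: O, bond orders sum to 2 (valence 2) → 0 H
  atom 10: C, bond orders sum to 4 (valence 4) → 0 H
  atom 11: C, bond orders sum to 4 (valence 4) → 0 H
  atom 12: C, bond orders sum to 1 (valence 4) → 3 H
  atom 13: O, bond orders sum to 2 (valence 2) → 0 H
  atom 14: C, bond orders sum to 4 (valence 4) → 0 H
  atom 15: C, bond orders sum to 4 (valence 4) → 0 H
  atom 16: Cl (halogen, monovalent) → 0 H
  atom 17: C, bond orders sum to 4 (valence 4) → 0 H
  atom 18: O, bond orders sum to 1 (valence 2) → 1 H
  atom 19: C, bond orders sum to 4 (valence 4) → 0 H
  atom 20: O, bond orders sum to 2 (valence 2) → 0 H
  atom 21: O, bond orders sum to 2 (valence 2) → 0 H
  atom 22: C, bond orders sum to 1 (valence 4) → 3 H
Totals → C:12, H:8, Cl:1, F:3, O:6.

C12H8ClF3O6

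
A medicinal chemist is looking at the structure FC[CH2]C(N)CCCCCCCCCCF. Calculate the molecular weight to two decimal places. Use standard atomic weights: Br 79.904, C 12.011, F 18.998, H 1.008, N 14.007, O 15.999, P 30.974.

First, the molecular formula is C13H27F2N (counting implicit H from valence).
  C: 13 × 12.011 = 156.143
  F: 2 × 18.998 = 37.996
  H: 27 × 1.008 = 27.216
  N: 1 × 14.007 = 14.007
Sum: 13×12.011 + 2×18.998 + 27×1.008 + 1×14.007 = 235.362 → 235.36 g/mol.

235.36 g/mol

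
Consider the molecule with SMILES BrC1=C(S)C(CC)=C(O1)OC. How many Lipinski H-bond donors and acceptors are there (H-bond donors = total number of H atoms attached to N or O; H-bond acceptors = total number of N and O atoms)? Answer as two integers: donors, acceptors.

Donors: find every N or O and count the H atoms it carries.
  atom 9 (O): bond orders sum to 2 → 0 H
  atom 10 (O): bond orders sum to 2 → 0 H
Lipinski HBD = 0.
Acceptors: N atoms = 0, O atoms = 2 → HBA = 2.

0, 2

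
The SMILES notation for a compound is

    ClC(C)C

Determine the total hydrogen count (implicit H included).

Walk through each heavy atom and fill implicit hydrogens from standard valence (C 4, N 3, O 2, S 2, halogen 1):
  atom 1: Cl (halogen, monovalent) → 0 H
  atom 2: C, bond orders sum to 3 (valence 4) → 1 H
  atom 3: C, bond orders sum to 1 (valence 4) → 3 H
  atom 4: C, bond orders sum to 1 (valence 4) → 3 H
Total hydrogens: 7.

7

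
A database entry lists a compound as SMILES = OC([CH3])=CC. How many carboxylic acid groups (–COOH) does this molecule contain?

Scan the SMILES for the carboxylic acid motif — none present.
Groups that are present: 1 alkene, 1 hydroxyl.

0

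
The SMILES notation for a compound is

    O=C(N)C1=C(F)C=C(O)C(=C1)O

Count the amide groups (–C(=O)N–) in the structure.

1

The amide motif appears at heavy-atom position 2 in the SMILES.
Other groups present: 2 hydroxyl.
Amide count: 1.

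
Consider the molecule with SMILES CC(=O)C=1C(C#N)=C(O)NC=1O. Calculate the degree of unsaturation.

6

Molecular formula: C7H6N2O3.
DoU = (2C + 2 + N − H − X) / 2, where X is the halogen count and O/S are ignored.
    = (2·7 + 2 + 2 − 6 − 0) / 2 = 12 / 2 = 6.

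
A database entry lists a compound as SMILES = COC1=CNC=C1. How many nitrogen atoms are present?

1

Scan the SMILES for N atoms (remember two-letter symbols like Cl and Br are single atoms).
Nitrogen count: 1.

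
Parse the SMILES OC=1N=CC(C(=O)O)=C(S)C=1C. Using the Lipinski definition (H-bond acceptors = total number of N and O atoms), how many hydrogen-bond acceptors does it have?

4

N atoms: 1; O atoms: 3.
Lipinski HBA = 1 + 3 = 4.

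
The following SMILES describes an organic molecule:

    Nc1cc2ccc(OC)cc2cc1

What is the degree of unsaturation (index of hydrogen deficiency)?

7

Molecular formula: C11H11NO.
DoU = (2C + 2 + N − H − X) / 2, where X is the halogen count and O/S are ignored.
    = (2·11 + 2 + 1 − 11 − 0) / 2 = 14 / 2 = 7.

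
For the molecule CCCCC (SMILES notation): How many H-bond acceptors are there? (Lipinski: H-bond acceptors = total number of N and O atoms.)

N atoms: 0; O atoms: 0.
Lipinski HBA = 0 + 0 = 0.

0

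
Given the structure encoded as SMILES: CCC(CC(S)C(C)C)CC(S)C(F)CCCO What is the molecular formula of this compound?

C14H29FOS2

Walk through each heavy atom and fill implicit hydrogens from standard valence (C 4, N 3, O 2, S 2, halogen 1):
  atom 1: C, bond orders sum to 1 (valence 4) → 3 H
  atom 2: C, bond orders sum to 2 (valence 4) → 2 H
  atom 3: C, bond orders sum to 3 (valence 4) → 1 H
  atom 4: C, bond orders sum to 2 (valence 4) → 2 H
  atom 5: C, bond orders sum to 3 (valence 4) → 1 H
  atom 6: S, bond orders sum to 1 (valence 2) → 1 H
  atom 7: C, bond orders sum to 3 (valence 4) → 1 H
  atom 8: C, bond orders sum to 1 (valence 4) → 3 H
  atom 9: C, bond orders sum to 1 (valence 4) → 3 H
  atom 10: C, bond orders sum to 2 (valence 4) → 2 H
  atom 11: C, bond orders sum to 3 (valence 4) → 1 H
  atom 12: S, bond orders sum to 1 (valence 2) → 1 H
  atom 13: C, bond orders sum to 3 (valence 4) → 1 H
  atom 14: F (halogen, monovalent) → 0 H
  atom 15: C, bond orders sum to 2 (valence 4) → 2 H
  atom 16: C, bond orders sum to 2 (valence 4) → 2 H
  atom 17: C, bond orders sum to 2 (valence 4) → 2 H
  atom 18: O, bond orders sum to 1 (valence 2) → 1 H
Totals → C:14, H:29, F:1, O:1, S:2.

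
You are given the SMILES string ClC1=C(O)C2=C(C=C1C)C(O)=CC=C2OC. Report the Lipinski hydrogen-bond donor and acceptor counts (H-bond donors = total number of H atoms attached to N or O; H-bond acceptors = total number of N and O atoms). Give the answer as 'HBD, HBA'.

Donors: find every N or O and count the H atoms it carries.
  atom 4 (O): bond orders sum to 1 → 1 H
  atom 11 (O): bond orders sum to 1 → 1 H
  atom 15 (O): bond orders sum to 2 → 0 H
Lipinski HBD = 2.
Acceptors: N atoms = 0, O atoms = 3 → HBA = 3.

2, 3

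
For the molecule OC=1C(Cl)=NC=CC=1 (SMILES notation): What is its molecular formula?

C5H4ClNO

Walk through each heavy atom and fill implicit hydrogens from standard valence (C 4, N 3, O 2, S 2, halogen 1):
  atom 1: O, bond orders sum to 1 (valence 2) → 1 H
  atom 2: C, bond orders sum to 4 (valence 4) → 0 H
  atom 3: C, bond orders sum to 4 (valence 4) → 0 H
  atom 4: Cl (halogen, monovalent) → 0 H
  atom 5: N, bond orders sum to 3 (valence 3) → 0 H
  atom 6: C, bond orders sum to 3 (valence 4) → 1 H
  atom 7: C, bond orders sum to 3 (valence 4) → 1 H
  atom 8: C, bond orders sum to 3 (valence 4) → 1 H
Totals → C:5, H:4, Cl:1, N:1, O:1.
In Hill order: C5H4ClNO.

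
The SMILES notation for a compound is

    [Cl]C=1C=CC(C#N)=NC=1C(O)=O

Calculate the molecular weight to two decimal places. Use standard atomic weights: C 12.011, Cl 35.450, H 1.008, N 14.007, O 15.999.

First, the molecular formula is C7H3ClN2O2 (counting implicit H from valence).
  C: 7 × 12.011 = 84.077
  Cl: 1 × 35.450 = 35.450
  H: 3 × 1.008 = 3.024
  N: 2 × 14.007 = 28.014
  O: 2 × 15.999 = 31.998
Sum: 7×12.011 + 1×35.450 + 3×1.008 + 2×14.007 + 2×15.999 = 182.563 → 182.56 g/mol.

182.56 g/mol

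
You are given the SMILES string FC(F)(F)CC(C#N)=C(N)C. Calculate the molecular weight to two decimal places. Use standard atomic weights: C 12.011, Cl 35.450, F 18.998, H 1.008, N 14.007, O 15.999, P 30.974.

164.13 g/mol

First, the molecular formula is C6H7F3N2 (counting implicit H from valence).
  C: 6 × 12.011 = 72.066
  F: 3 × 18.998 = 56.994
  H: 7 × 1.008 = 7.056
  N: 2 × 14.007 = 28.014
Sum: 6×12.011 + 3×18.998 + 7×1.008 + 2×14.007 = 164.130 → 164.13 g/mol.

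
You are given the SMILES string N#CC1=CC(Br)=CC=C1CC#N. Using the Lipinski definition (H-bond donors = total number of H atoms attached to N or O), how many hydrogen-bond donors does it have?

0

Donors: find every N or O and count the H atoms it carries.
  atom 1 (N): bond orders sum to 3 → 0 H
  atom 12 (N): bond orders sum to 3 → 0 H
Lipinski HBD = 0.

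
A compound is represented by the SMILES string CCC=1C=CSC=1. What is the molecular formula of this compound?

Walk through each heavy atom and fill implicit hydrogens from standard valence (C 4, N 3, O 2, S 2, halogen 1):
  atom 1: C, bond orders sum to 1 (valence 4) → 3 H
  atom 2: C, bond orders sum to 2 (valence 4) → 2 H
  atom 3: C, bond orders sum to 4 (valence 4) → 0 H
  atom 4: C, bond orders sum to 3 (valence 4) → 1 H
  atom 5: C, bond orders sum to 3 (valence 4) → 1 H
  atom 6: S, bond orders sum to 2 (valence 2) → 0 H
  atom 7: C, bond orders sum to 3 (valence 4) → 1 H
Totals → C:6, H:8, S:1.

C6H8S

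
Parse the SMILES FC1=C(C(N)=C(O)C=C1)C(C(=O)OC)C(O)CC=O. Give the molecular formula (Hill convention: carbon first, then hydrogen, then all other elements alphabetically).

C12H14FNO5

Walk through each heavy atom and fill implicit hydrogens from standard valence (C 4, N 3, O 2, S 2, halogen 1):
  atom 1: F (halogen, monovalent) → 0 H
  atom 2: C, bond orders sum to 4 (valence 4) → 0 H
  atom 3: C, bond orders sum to 4 (valence 4) → 0 H
  atom 4: C, bond orders sum to 4 (valence 4) → 0 H
  atom 5: N, bond orders sum to 1 (valence 3) → 2 H
  atom 6: C, bond orders sum to 4 (valence 4) → 0 H
  atom 7: O, bond orders sum to 1 (valence 2) → 1 H
  atom 8: C, bond orders sum to 3 (valence 4) → 1 H
  atom 9: C, bond orders sum to 3 (valence 4) → 1 H
  atom 10: C, bond orders sum to 3 (valence 4) → 1 H
  atom 11: C, bond orders sum to 4 (valence 4) → 0 H
  atom 12: O, bond orders sum to 2 (valence 2) → 0 H
  atom 13: O, bond orders sum to 2 (valence 2) → 0 H
  atom 14: C, bond orders sum to 1 (valence 4) → 3 H
  atom 15: C, bond orders sum to 3 (valence 4) → 1 H
  atom 16: O, bond orders sum to 1 (valence 2) → 1 H
  atom 17: C, bond orders sum to 2 (valence 4) → 2 H
  atom 18: C, bond orders sum to 3 (valence 4) → 1 H
  atom 19: O, bond orders sum to 2 (valence 2) → 0 H
Totals → C:12, H:14, F:1, N:1, O:5.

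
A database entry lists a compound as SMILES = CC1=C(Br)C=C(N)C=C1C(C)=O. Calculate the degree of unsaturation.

Molecular formula: C9H10BrNO.
DoU = (2C + 2 + N − H − X) / 2, where X is the halogen count and O/S are ignored.
    = (2·9 + 2 + 1 − 10 − 1) / 2 = 10 / 2 = 5.

5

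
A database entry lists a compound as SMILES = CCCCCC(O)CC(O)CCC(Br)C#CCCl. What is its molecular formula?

Walk through each heavy atom and fill implicit hydrogens from standard valence (C 4, N 3, O 2, S 2, halogen 1):
  atom 1: C, bond orders sum to 1 (valence 4) → 3 H
  atom 2: C, bond orders sum to 2 (valence 4) → 2 H
  atom 3: C, bond orders sum to 2 (valence 4) → 2 H
  atom 4: C, bond orders sum to 2 (valence 4) → 2 H
  atom 5: C, bond orders sum to 2 (valence 4) → 2 H
  atom 6: C, bond orders sum to 3 (valence 4) → 1 H
  atom 7: O, bond orders sum to 1 (valence 2) → 1 H
  atom 8: C, bond orders sum to 2 (valence 4) → 2 H
  atom 9: C, bond orders sum to 3 (valence 4) → 1 H
  atom 10: O, bond orders sum to 1 (valence 2) → 1 H
  atom 11: C, bond orders sum to 2 (valence 4) → 2 H
  atom 12: C, bond orders sum to 2 (valence 4) → 2 H
  atom 13: C, bond orders sum to 3 (valence 4) → 1 H
  atom 14: Br (halogen, monovalent) → 0 H
  atom 15: C, bond orders sum to 4 (valence 4) → 0 H
  atom 16: C, bond orders sum to 4 (valence 4) → 0 H
  atom 17: C, bond orders sum to 2 (valence 4) → 2 H
  atom 18: Cl (halogen, monovalent) → 0 H
Totals → C:14, H:24, Br:1, Cl:1, O:2.
In Hill order: C14H24BrClO2.

C14H24BrClO2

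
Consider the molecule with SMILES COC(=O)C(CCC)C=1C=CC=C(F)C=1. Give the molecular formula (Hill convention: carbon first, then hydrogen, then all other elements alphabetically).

Walk through each heavy atom and fill implicit hydrogens from standard valence (C 4, N 3, O 2, S 2, halogen 1):
  atom 1: C, bond orders sum to 1 (valence 4) → 3 H
  atom 2: O, bond orders sum to 2 (valence 2) → 0 H
  atom 3: C, bond orders sum to 4 (valence 4) → 0 H
  atom 4: O, bond orders sum to 2 (valence 2) → 0 H
  atom 5: C, bond orders sum to 3 (valence 4) → 1 H
  atom 6: C, bond orders sum to 2 (valence 4) → 2 H
  atom 7: C, bond orders sum to 2 (valence 4) → 2 H
  atom 8: C, bond orders sum to 1 (valence 4) → 3 H
  atom 9: C, bond orders sum to 4 (valence 4) → 0 H
  atom 10: C, bond orders sum to 3 (valence 4) → 1 H
  atom 11: C, bond orders sum to 3 (valence 4) → 1 H
  atom 12: C, bond orders sum to 3 (valence 4) → 1 H
  atom 13: C, bond orders sum to 4 (valence 4) → 0 H
  atom 14: F (halogen, monovalent) → 0 H
  atom 15: C, bond orders sum to 3 (valence 4) → 1 H
Totals → C:12, H:15, F:1, O:2.

C12H15FO2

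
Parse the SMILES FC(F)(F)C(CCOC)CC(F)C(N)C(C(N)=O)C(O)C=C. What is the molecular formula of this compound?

C13H22F4N2O3

Walk through each heavy atom and fill implicit hydrogens from standard valence (C 4, N 3, O 2, S 2, halogen 1):
  atom 1: F (halogen, monovalent) → 0 H
  atom 2: C, bond orders sum to 4 (valence 4) → 0 H
  atom 3: F (halogen, monovalent) → 0 H
  atom 4: F (halogen, monovalent) → 0 H
  atom 5: C, bond orders sum to 3 (valence 4) → 1 H
  atom 6: C, bond orders sum to 2 (valence 4) → 2 H
  atom 7: C, bond orders sum to 2 (valence 4) → 2 H
  atom 8: O, bond orders sum to 2 (valence 2) → 0 H
  atom 9: C, bond orders sum to 1 (valence 4) → 3 H
  atom 10: C, bond orders sum to 2 (valence 4) → 2 H
  atom 11: C, bond orders sum to 3 (valence 4) → 1 H
  atom 12: F (halogen, monovalent) → 0 H
  atom 13: C, bond orders sum to 3 (valence 4) → 1 H
  atom 14: N, bond orders sum to 1 (valence 3) → 2 H
  atom 15: C, bond orders sum to 3 (valence 4) → 1 H
  atom 16: C, bond orders sum to 4 (valence 4) → 0 H
  atom 17: N, bond orders sum to 1 (valence 3) → 2 H
  atom 18: O, bond orders sum to 2 (valence 2) → 0 H
  atom 19: C, bond orders sum to 3 (valence 4) → 1 H
  atom 20: O, bond orders sum to 1 (valence 2) → 1 H
  atom 21: C, bond orders sum to 3 (valence 4) → 1 H
  atom 22: C, bond orders sum to 2 (valence 4) → 2 H
Totals → C:13, H:22, F:4, N:2, O:3.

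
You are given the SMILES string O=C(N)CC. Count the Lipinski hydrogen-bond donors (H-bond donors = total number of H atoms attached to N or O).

2

Donors: find every N or O and count the H atoms it carries.
  atom 1 (O): bond orders sum to 2 → 0 H
  atom 3 (N): bond orders sum to 1 → 2 H
Lipinski HBD = 2.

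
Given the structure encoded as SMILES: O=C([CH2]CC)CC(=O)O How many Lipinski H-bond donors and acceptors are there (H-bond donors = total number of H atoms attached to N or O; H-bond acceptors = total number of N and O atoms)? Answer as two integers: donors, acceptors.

1, 3

Donors: find every N or O and count the H atoms it carries.
  atom 1 (O): bond orders sum to 2 → 0 H
  atom 8 (O): bond orders sum to 2 → 0 H
  atom 9 (O): bond orders sum to 1 → 1 H
Lipinski HBD = 1.
Acceptors: N atoms = 0, O atoms = 3 → HBA = 3.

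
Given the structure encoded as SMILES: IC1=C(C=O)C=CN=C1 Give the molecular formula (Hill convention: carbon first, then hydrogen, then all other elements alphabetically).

C6H4INO

Walk through each heavy atom and fill implicit hydrogens from standard valence (C 4, N 3, O 2, S 2, halogen 1):
  atom 1: I (halogen, monovalent) → 0 H
  atom 2: C, bond orders sum to 4 (valence 4) → 0 H
  atom 3: C, bond orders sum to 4 (valence 4) → 0 H
  atom 4: C, bond orders sum to 3 (valence 4) → 1 H
  atom 5: O, bond orders sum to 2 (valence 2) → 0 H
  atom 6: C, bond orders sum to 3 (valence 4) → 1 H
  atom 7: C, bond orders sum to 3 (valence 4) → 1 H
  atom 8: N, bond orders sum to 3 (valence 3) → 0 H
  atom 9: C, bond orders sum to 3 (valence 4) → 1 H
Totals → C:6, H:4, I:1, N:1, O:1.
In Hill order: C6H4INO.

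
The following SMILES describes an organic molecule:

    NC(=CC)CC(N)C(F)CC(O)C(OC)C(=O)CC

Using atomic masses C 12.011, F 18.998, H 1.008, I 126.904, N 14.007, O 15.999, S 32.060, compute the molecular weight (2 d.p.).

276.35 g/mol

First, the molecular formula is C13H25FN2O3 (counting implicit H from valence).
  C: 13 × 12.011 = 156.143
  F: 1 × 18.998 = 18.998
  H: 25 × 1.008 = 25.200
  N: 2 × 14.007 = 28.014
  O: 3 × 15.999 = 47.997
Sum: 13×12.011 + 1×18.998 + 25×1.008 + 2×14.007 + 3×15.999 = 276.352 → 276.35 g/mol.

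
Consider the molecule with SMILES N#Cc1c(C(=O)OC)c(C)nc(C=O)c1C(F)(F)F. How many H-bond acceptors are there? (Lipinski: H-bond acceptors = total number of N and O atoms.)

N atoms: 2; O atoms: 3.
Lipinski HBA = 2 + 3 = 5.

5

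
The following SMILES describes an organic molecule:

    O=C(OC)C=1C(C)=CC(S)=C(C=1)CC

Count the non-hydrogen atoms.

14

Every atom symbol written in the SMILES (organic subset) is one heavy atom; implicit H are not written.
Heavy atoms by element → C:11, O:2, S:1.
Total: 14.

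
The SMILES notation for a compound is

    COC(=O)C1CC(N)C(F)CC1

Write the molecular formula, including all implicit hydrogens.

C8H14FNO2

Walk through each heavy atom and fill implicit hydrogens from standard valence (C 4, N 3, O 2, S 2, halogen 1):
  atom 1: C, bond orders sum to 1 (valence 4) → 3 H
  atom 2: O, bond orders sum to 2 (valence 2) → 0 H
  atom 3: C, bond orders sum to 4 (valence 4) → 0 H
  atom 4: O, bond orders sum to 2 (valence 2) → 0 H
  atom 5: C, bond orders sum to 3 (valence 4) → 1 H
  atom 6: C, bond orders sum to 2 (valence 4) → 2 H
  atom 7: C, bond orders sum to 3 (valence 4) → 1 H
  atom 8: N, bond orders sum to 1 (valence 3) → 2 H
  atom 9: C, bond orders sum to 3 (valence 4) → 1 H
  atom 10: F (halogen, monovalent) → 0 H
  atom 11: C, bond orders sum to 2 (valence 4) → 2 H
  atom 12: C, bond orders sum to 2 (valence 4) → 2 H
Totals → C:8, H:14, F:1, N:1, O:2.
In Hill order: C8H14FNO2.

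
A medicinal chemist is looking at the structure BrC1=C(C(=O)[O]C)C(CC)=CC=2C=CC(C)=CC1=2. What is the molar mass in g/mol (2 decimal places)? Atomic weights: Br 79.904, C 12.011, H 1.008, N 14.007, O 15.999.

307.19 g/mol

First, the molecular formula is C15H15BrO2 (counting implicit H from valence).
  Br: 1 × 79.904 = 79.904
  C: 15 × 12.011 = 180.165
  H: 15 × 1.008 = 15.120
  O: 2 × 15.999 = 31.998
Sum: 1×79.904 + 15×12.011 + 15×1.008 + 2×15.999 = 307.187 → 307.19 g/mol.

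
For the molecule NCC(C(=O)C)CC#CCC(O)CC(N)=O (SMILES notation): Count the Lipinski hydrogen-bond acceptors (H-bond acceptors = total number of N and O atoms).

N atoms: 2; O atoms: 3.
Lipinski HBA = 2 + 3 = 5.

5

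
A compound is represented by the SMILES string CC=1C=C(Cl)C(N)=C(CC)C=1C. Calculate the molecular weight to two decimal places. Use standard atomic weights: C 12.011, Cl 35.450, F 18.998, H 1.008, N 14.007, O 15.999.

First, the molecular formula is C10H14ClN (counting implicit H from valence).
  C: 10 × 12.011 = 120.110
  Cl: 1 × 35.450 = 35.450
  H: 14 × 1.008 = 14.112
  N: 1 × 14.007 = 14.007
Sum: 10×12.011 + 1×35.450 + 14×1.008 + 1×14.007 = 183.679 → 183.68 g/mol.

183.68 g/mol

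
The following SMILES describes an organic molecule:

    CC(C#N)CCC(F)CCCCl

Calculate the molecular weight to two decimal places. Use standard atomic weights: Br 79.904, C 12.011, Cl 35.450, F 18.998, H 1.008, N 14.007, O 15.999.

191.67 g/mol

First, the molecular formula is C9H15ClFN (counting implicit H from valence).
  C: 9 × 12.011 = 108.099
  Cl: 1 × 35.450 = 35.450
  F: 1 × 18.998 = 18.998
  H: 15 × 1.008 = 15.120
  N: 1 × 14.007 = 14.007
Sum: 9×12.011 + 1×35.450 + 1×18.998 + 15×1.008 + 1×14.007 = 191.674 → 191.67 g/mol.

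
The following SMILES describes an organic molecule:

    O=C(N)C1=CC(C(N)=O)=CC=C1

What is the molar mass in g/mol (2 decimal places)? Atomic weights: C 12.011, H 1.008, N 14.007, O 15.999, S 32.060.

First, the molecular formula is C8H8N2O2 (counting implicit H from valence).
  C: 8 × 12.011 = 96.088
  H: 8 × 1.008 = 8.064
  N: 2 × 14.007 = 28.014
  O: 2 × 15.999 = 31.998
Sum: 8×12.011 + 8×1.008 + 2×14.007 + 2×15.999 = 164.164 → 164.16 g/mol.

164.16 g/mol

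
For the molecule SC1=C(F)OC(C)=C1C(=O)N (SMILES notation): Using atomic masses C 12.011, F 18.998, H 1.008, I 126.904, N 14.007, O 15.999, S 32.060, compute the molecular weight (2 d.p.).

175.18 g/mol

First, the molecular formula is C6H6FNO2S (counting implicit H from valence).
  C: 6 × 12.011 = 72.066
  F: 1 × 18.998 = 18.998
  H: 6 × 1.008 = 6.048
  N: 1 × 14.007 = 14.007
  O: 2 × 15.999 = 31.998
  S: 1 × 32.060 = 32.060
Sum: 6×12.011 + 1×18.998 + 6×1.008 + 1×14.007 + 2×15.999 + 1×32.060 = 175.177 → 175.18 g/mol.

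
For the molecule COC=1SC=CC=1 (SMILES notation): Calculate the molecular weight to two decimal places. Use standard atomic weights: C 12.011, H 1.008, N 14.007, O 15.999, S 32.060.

114.16 g/mol

First, the molecular formula is C5H6OS (counting implicit H from valence).
  C: 5 × 12.011 = 60.055
  H: 6 × 1.008 = 6.048
  O: 1 × 15.999 = 15.999
  S: 1 × 32.060 = 32.060
Sum: 5×12.011 + 6×1.008 + 1×15.999 + 1×32.060 = 114.162 → 114.16 g/mol.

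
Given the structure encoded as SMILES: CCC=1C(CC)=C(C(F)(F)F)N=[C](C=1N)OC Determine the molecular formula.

Walk through each heavy atom and fill implicit hydrogens from standard valence (C 4, N 3, O 2, S 2, halogen 1):
  atom 1: C, bond orders sum to 1 (valence 4) → 3 H
  atom 2: C, bond orders sum to 2 (valence 4) → 2 H
  atom 3: C, bond orders sum to 4 (valence 4) → 0 H
  atom 4: C, bond orders sum to 4 (valence 4) → 0 H
  atom 5: C, bond orders sum to 2 (valence 4) → 2 H
  atom 6: C, bond orders sum to 1 (valence 4) → 3 H
  atom 7: C, bond orders sum to 4 (valence 4) → 0 H
  atom 8: C, bond orders sum to 4 (valence 4) → 0 H
  atom 9: F (halogen, monovalent) → 0 H
  atom 10: F (halogen, monovalent) → 0 H
  atom 11: F (halogen, monovalent) → 0 H
  atom 12: N, bond orders sum to 3 (valence 3) → 0 H
  atom 13: C with explicit H count 0
  atom 14: C, bond orders sum to 4 (valence 4) → 0 H
  atom 15: N, bond orders sum to 1 (valence 3) → 2 H
  atom 16: O, bond orders sum to 2 (valence 2) → 0 H
  atom 17: C, bond orders sum to 1 (valence 4) → 3 H
Totals → C:11, H:15, F:3, N:2, O:1.

C11H15F3N2O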